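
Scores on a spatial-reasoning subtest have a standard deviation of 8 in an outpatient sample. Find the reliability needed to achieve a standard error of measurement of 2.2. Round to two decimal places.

r = 1 − (SEM / SD)² = 1 − (2.2000 / 8)² ≈ 1 − 0.0756 ≈ 0.9244

0.92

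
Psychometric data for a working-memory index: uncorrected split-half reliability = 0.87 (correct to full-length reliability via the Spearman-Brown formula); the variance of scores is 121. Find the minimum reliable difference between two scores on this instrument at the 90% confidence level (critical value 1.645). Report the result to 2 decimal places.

6.75

SD = √121 = 11.000
Full-length reliability (Spearman-Brown) = 2(0.87)/(1+0.87) ≈ 0.930
SEM = 11.000 * √(1 − 0.930) = 11.000 * √0.070 ≈ 11.000 * 0.264 ≈ 2.900
Standard error of the difference = 2.900·√2 ≈ 4.102
Minimum reliable difference = 1.645 * SE_diff ≈ 1.645 * 4.102 ≈ 6.747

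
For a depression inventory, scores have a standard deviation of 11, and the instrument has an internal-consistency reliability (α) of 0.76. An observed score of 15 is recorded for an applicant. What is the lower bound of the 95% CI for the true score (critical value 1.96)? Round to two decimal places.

4.44

SEM = 11.000×√(1 − 0.760) ≈ 5.389
1.96 × SEM ≈ 10.562
Lower bound: 15 − 10.562 = 4.438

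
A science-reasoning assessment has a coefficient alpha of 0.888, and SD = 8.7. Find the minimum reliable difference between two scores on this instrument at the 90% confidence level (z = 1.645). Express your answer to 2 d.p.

6.77

The standard error of measurement is 8.700*√(1 − 0.888) ≈ 8.700*0.335 ≈ 2.912.
SE_diff = SEM * √2 ≈ 2.912 * 1.414 ≈ 4.118
Smallest detectable difference = 1.645*4.118 ≈ 6.773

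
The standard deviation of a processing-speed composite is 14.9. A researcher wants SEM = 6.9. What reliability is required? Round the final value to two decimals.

0.79

r = 1 − (SEM / SD)² = 1 − (6.900 / 14.9)² ≃ 1 − 0.214 ≃ 0.786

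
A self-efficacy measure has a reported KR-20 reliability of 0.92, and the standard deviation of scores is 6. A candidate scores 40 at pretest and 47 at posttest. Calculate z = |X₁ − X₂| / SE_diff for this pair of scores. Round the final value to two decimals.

2.92

SEM = 6.000 × √(1 − 0.920) = 6.000 × √0.080 ≃ 6.000 × 0.283 ≃ 1.697
Standard error of the difference = 1.697·√2 ≃ 2.400
z = 7 / 2.400 ≃ 2.917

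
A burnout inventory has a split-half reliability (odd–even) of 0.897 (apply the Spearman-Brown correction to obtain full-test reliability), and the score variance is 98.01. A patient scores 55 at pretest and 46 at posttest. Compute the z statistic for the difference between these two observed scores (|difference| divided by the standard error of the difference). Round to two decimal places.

SD = √98.01 = 9.9000
Full-length reliability (Spearman-Brown) = 2(0.897)/(1+0.897) ≈ 0.9457
SEM = 9.9000 × √(1 − 0.9457) = 9.9000 × √0.0543 ≈ 9.9000 × 0.2330 ≈ 2.3069
SE_diff = √2 × SEM ≈ 3.2624
z = |55 − 46| / 3.2624 = 9 / 3.2624 ≈ 2.7587

2.76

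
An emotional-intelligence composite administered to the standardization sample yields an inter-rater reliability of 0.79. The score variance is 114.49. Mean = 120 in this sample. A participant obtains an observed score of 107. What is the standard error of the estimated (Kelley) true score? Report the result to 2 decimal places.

SD = √114.49 = 10.7000
SE_est = SD × √(r(1 − r)) = 10.7000 × √0.1659 ≃ 10.7000 × 0.4073 ≃ 4.3582

4.36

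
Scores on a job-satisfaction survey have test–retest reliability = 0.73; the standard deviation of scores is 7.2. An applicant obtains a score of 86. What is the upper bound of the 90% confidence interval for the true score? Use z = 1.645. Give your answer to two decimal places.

92.15

SEM = 7.200*√(1 − 0.730) ≈ 3.741
Half-width = 1.645*3.741 ≈ 6.154
Upper limit = 86 + 6.154 ≈ 92.154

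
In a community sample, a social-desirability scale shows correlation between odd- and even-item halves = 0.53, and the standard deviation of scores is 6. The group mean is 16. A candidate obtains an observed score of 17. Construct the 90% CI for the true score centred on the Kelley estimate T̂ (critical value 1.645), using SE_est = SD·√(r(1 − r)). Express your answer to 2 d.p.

Full-length reliability (Spearman-Brown) = 2(0.53)/(1+0.53) ≈ 0.6928
T̂ = r·X + (1 − r)·M = 0.6928×17 + 0.3072×16 ≈ 11.7778 + 4.9150 ≈ 16.6928
SE_est = SD × √(r(1 − r)) = 6.0000 × √0.2128 ≈ 6.0000 × 0.4613 ≈ 2.7680
CI = 16.6928 ± 1.645 × 2.7680 → [12.1395, 21.2461]

[12.14, 21.25]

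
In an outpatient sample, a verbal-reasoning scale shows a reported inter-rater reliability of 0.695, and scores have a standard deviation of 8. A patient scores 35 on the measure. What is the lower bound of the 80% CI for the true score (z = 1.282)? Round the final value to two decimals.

29.34

The standard error of measurement is 8.0000*√(1 − 0.6950) ≈ 8.0000*0.5523 ≈ 4.4181.
Half-width = 1.282*4.4181 ≈ 5.6641
Lower limit = 35 − 5.6641 ≈ 29.3359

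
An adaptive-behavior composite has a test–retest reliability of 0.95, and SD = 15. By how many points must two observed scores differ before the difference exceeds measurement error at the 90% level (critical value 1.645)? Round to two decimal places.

SEM = 15.0000 × √(1 − 0.9500) = 15.0000 × √0.0500 ≃ 15.0000 × 0.2236 ≃ 3.3541
SE_diff = SEM × √2 ≃ 3.3541 × 1.4142 ≃ 4.7434
Smallest detectable difference = 1.645×4.7434 ≃ 7.8029

7.80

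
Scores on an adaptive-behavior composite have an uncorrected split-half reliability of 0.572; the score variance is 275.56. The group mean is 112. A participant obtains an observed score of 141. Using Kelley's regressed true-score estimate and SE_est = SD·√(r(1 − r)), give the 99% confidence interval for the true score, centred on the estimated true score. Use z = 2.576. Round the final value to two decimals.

SD = √275.56 = 16.600
Full-length reliability (Spearman-Brown) = 2(0.572)/(1+0.572) ≈ 0.728
T̂ = 0.728(141) + 0.272(112) ≈ 133.104
SE_est = SD * √(r(1 − r)) = 16.600 * √0.198 ≈ 16.600 * 0.445 ≈ 7.389
99% CI: 133.104 ± 19.034 ≈ (114.070, 152.139)

[114.07, 152.14]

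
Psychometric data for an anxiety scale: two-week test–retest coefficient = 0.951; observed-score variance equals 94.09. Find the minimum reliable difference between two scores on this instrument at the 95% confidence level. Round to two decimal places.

σ = 94.09^(1/2) = 9.70000
SEM = 9.70000 * √(1 − 0.95100) = 9.70000 * √0.04900 ≈ 9.70000 * 0.22136 ≈ 2.14719
SE_diff = √2 * SEM ≈ 3.03658
Smallest detectable difference = 1.96*3.03658 ≈ 5.95170

5.95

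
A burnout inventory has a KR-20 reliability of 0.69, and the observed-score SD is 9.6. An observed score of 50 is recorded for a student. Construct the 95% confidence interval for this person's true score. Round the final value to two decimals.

SEM = 9.600×√(1 − 0.690) ≈ 5.345
Margin = 1.96 × 5.345 ≈ 10.476
CI = 50 ± 10.476 → [39.524, 60.476]

[39.52, 60.48]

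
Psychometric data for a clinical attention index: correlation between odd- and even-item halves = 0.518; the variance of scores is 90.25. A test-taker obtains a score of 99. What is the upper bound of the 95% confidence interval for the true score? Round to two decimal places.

σ = 90.25^(1/2) = 9.500
Full-length reliability (Spearman-Brown) = 2(0.518)/(1+0.518) ≃ 0.682
SEM = 9.500 · √(1 − 0.682) = 9.500 · √0.318 ≃ 9.500 · 0.563 ≃ 5.353
Half-width = 1.96·5.353 ≃ 10.492
Upper bound: 99 + 10.492 = 109.492

109.49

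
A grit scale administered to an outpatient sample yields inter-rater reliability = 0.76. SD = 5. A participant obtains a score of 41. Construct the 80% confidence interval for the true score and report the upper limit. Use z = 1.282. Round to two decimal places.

44.14

SEM = 5.0000 · √(1 − 0.7600) = 5.0000 · √0.2400 ≈ 5.0000 · 0.4899 ≈ 2.4495
1.282 · SEM ≈ 3.1402
Upper bound: 41 + 3.1402 = 44.1402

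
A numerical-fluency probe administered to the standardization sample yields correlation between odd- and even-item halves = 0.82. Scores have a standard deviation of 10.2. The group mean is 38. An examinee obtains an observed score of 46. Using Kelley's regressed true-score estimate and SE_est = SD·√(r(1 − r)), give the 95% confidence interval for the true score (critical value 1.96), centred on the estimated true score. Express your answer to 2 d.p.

Full-length reliability (Spearman-Brown) = 2(0.82)/(1+0.82) ≈ 0.901
T̂ = r·X + (1 − r)·M = 0.901*46 + 0.099*38 ≈ 41.451 + 3.758 ≈ 45.209
SE_est = SD * √(r(1 − r)) = 10.200 * √0.089 ≈ 10.200 * 0.299 ≈ 3.045
CI = 45.209 ± 1.96 * 3.045 → [39.241, 51.177]

[39.24, 51.18]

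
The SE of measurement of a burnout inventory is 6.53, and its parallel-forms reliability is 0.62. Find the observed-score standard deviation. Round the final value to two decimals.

SD = 6.53 / √(1 − 0.62) ≃ 10.5931

10.59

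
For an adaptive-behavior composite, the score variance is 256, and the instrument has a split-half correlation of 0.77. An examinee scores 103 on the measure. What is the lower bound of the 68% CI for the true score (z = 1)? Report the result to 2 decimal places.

97.23

σ = 256^(1/2) = 16.0000
r_full = 2·0.77 / (1 + 0.77) ≈ 0.8701
The standard error of measurement is 16.0000·√(1 − 0.8701) ≈ 16.0000·0.3605 ≈ 5.7676.
Margin = 1 · 5.7676 ≈ 5.7676
Lower bound: 103 − 5.7676 = 97.2324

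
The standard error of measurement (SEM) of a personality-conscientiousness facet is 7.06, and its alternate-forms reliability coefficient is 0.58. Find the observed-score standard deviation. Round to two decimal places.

10.89

σ = SEM·(1 − r)^(−1/2) ≈ 7.06·1.54303 ≈ 10.89382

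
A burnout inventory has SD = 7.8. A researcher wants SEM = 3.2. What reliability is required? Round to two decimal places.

r = 1 − (SEM / SD)² = 1 − (3.200 / 7.8)² ≈ 1 − 0.168 ≈ 0.832

0.83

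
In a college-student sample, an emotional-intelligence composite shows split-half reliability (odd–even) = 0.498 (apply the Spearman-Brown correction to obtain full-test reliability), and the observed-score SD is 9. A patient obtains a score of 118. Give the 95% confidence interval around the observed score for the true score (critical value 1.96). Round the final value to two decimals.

[107.79, 128.21]

Full-length reliability (Spearman-Brown) = 2(0.498)/(1+0.498) ≈ 0.6649
The standard error of measurement is 9.0000×√(1 − 0.6649) ≈ 9.0000×0.5789 ≈ 5.2100.
Margin = 1.96 × 5.2100 ≈ 10.2116
95% CI: 118 ± 10.2116 = [107.7884, 128.2116]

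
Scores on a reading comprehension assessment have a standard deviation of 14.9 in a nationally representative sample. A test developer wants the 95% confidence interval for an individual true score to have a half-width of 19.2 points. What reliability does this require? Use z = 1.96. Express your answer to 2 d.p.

0.57

Required SEM = 19.2 / 1.96 ≈ 9.7959
Required reliability = 1 − (SEM/SD)² = 1 − 0.4322 ≈ 0.5678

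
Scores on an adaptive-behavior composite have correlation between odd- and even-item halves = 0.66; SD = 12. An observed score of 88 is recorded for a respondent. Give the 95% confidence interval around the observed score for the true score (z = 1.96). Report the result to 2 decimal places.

[77.36, 98.64]

Full-length reliability (Spearman-Brown) = 2(0.66)/(1+0.66) ≈ 0.795
SEM = 12.000*√(1 − 0.795) ≈ 5.431
Margin = 1.96 * 5.431 ≈ 10.644
CI = 88 ± 10.644 → [77.356, 98.644]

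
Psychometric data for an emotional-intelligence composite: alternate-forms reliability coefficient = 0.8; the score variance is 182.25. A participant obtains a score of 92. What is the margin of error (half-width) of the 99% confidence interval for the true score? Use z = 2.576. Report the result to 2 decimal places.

15.55

SD = √182.25 ≃ 13.50000
The standard error of measurement is 13.50000*√(1 − 0.80000) ≃ 13.50000*0.44721 ≃ 6.03738.
Half-width = 2.576*6.03738 ≃ 15.55230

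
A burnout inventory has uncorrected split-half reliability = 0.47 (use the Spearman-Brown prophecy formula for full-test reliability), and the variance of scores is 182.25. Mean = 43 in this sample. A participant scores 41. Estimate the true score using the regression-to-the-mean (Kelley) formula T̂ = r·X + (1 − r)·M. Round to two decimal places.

41.72

Full-length reliability (Spearman-Brown) = 2(0.47)/(1+0.47) ≈ 0.63946
T̂ = r·X + (1 − r)·M = 0.63946×41 + 0.36054×43 ≈ 26.21769 + 15.50340 ≈ 41.72109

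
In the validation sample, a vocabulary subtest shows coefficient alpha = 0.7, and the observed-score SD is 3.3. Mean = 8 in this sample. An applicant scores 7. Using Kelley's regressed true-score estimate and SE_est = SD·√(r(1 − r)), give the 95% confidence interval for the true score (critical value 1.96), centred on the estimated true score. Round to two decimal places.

Estimated true score = 0.7000×7 + (1 − 0.7000)×8 ≃ 7.3000
SE_est = SD × √(r(1 − r)) = 3.3000 × √0.2100 ≃ 3.3000 × 0.4583 ≃ 1.5122
CI = 7.3000 ± 1.96 × 1.5122 → [4.3360, 10.2640]

[4.34, 10.26]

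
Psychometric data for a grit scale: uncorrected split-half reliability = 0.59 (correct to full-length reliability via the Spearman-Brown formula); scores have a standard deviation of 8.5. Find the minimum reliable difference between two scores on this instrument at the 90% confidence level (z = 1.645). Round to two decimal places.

10.04

Spearman-Brown: r = 2(0.59) / (1 + 0.59) = 1.1800 / 1.5900 ≈ 0.7421
SEM = 8.5000×√(1 − 0.7421) ≈ 4.3163
SE_diff = SEM × √2 ≈ 4.3163 × 1.4142 ≈ 6.1042
Minimum reliable difference = 1.645 × SE_diff ≈ 1.645 × 6.1042 ≈ 10.0414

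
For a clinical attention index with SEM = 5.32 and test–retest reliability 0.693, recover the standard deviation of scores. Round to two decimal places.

9.60

σ = SEM·(1 − r)^(−1/2) ≈ 5.32·1.805 ≈ 9.602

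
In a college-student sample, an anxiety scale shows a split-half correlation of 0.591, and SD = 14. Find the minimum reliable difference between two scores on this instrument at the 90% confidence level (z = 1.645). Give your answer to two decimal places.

16.51

r_full = 2·0.591 / (1 + 0.591) ≈ 0.74293
The standard error of measurement is 14.00000*√(1 − 0.74293) ≈ 14.00000*0.50702 ≈ 7.09830.
SE_diff = SEM * √2 ≈ 7.09830 * 1.41421 ≈ 10.03852
Smallest detectable difference = 1.645*10.03852 ≈ 16.51336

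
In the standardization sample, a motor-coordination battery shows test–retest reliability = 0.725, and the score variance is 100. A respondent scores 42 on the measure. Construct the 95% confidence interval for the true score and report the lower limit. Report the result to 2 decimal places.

SD = √100 ≈ 10.0000
SEM = 10.0000·√(1 − 0.7250) ≈ 5.2440
Half-width = 1.96·5.2440 ≈ 10.2783
Lower limit = 42 − 10.2783 ≈ 31.7217

31.72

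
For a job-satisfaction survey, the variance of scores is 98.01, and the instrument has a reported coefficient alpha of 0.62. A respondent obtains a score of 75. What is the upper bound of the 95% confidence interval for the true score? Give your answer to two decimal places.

SD = √98.01 = 9.9000
SEM = 9.9000 · √(1 − 0.6200) = 9.9000 · √0.3800 ≈ 9.9000 · 0.6164 ≈ 6.1028
Half-width = 1.96·6.1028 ≈ 11.9614
Upper limit = 75 + 11.9614 ≈ 86.9614

86.96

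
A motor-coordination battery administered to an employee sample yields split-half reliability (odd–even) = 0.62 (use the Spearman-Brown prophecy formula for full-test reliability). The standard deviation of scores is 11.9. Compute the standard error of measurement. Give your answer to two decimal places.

5.76

r_full = 2·0.62 / (1 + 0.62) ≈ 0.765
SEM = 11.900 * √(1 − 0.765) = 11.900 * √0.235 ≈ 11.900 * 0.484 ≈ 5.763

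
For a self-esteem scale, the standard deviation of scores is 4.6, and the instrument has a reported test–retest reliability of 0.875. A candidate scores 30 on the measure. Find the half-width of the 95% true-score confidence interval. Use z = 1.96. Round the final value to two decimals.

SEM = 4.600 × √(1 − 0.875) = 4.600 × √0.125 ≈ 4.600 × 0.354 ≈ 1.626
1.96 × SEM ≈ 3.188

3.19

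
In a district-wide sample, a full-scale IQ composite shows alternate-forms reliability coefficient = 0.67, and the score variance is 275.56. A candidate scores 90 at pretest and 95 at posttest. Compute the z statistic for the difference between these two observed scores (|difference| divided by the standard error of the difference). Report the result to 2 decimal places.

SD = √275.56 = 16.60000
SEM = 16.60000 * √(1 − 0.67000) = 16.60000 * √0.33000 ≃ 16.60000 * 0.57446 ≃ 9.53597
Standard error of the difference = 9.53597·√2 ≃ 13.48590
z = |90 − 95| / 13.48590 = 5 / 13.48590 ≃ 0.37076

0.37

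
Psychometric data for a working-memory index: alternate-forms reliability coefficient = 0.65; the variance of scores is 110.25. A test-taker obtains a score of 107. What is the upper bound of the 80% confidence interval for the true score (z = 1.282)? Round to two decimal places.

114.96

σ = 110.25^(1/2) = 10.50000
The standard error of measurement is 10.50000*√(1 − 0.65000) ≈ 10.50000*0.59161 ≈ 6.21188.
Half-width = 1.282*6.21188 ≈ 7.96363
Upper bound: 107 + 7.96363 = 114.96363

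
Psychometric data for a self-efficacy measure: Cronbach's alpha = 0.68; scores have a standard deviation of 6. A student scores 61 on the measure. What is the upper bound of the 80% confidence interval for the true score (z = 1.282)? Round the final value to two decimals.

65.35

SEM = 6.000*√(1 − 0.680) ≈ 3.394
Margin = 1.282 * 3.394 ≈ 4.351
Upper limit = 61 + 4.351 ≈ 65.351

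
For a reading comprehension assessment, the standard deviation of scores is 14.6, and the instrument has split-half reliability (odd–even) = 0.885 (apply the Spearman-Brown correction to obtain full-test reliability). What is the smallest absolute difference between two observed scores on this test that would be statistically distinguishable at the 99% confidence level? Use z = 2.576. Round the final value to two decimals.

13.14

Spearman-Brown: r = 2(0.885) / (1 + 0.885) = 1.7700 / 1.8850 ≃ 0.9390
SEM = 14.6000 × √(1 − 0.9390) = 14.6000 × √0.0610 ≃ 14.6000 × 0.2470 ≃ 3.6062
Standard error of the difference = 3.6062·√2 ≃ 5.0999
Smallest detectable difference = 2.576×5.0999 ≃ 13.1373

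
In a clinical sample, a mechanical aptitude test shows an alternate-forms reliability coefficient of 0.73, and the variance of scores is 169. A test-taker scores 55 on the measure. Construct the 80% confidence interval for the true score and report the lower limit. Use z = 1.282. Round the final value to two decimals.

σ = 169^(1/2) = 13.000
SEM = 13.000 · √(1 − 0.730) = 13.000 · √0.270 ≈ 13.000 · 0.520 ≈ 6.755
Half-width = 1.282·6.755 ≈ 8.660
Lower bound: 55 − 8.660 = 46.340

46.34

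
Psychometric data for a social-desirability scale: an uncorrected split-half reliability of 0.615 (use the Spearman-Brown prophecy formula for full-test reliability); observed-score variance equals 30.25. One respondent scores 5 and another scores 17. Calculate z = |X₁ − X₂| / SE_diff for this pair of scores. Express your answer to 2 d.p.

SD = √30.25 = 5.500
r_full = 2·0.615 / (1 + 0.615) ≈ 0.762
The standard error of measurement is 5.500*√(1 − 0.762) ≈ 5.500*0.488 ≈ 2.685.
Standard error of the difference = 2.685·√2 ≈ 3.798
z = |5 − 17| / 3.798 = 12 / 3.798 ≈ 3.160

3.16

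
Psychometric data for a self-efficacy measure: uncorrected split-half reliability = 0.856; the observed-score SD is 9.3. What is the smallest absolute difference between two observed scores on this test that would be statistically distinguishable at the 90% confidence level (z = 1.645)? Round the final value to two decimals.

Spearman-Brown: r = 2(0.856) / (1 + 0.856) = 1.712 / 1.856 ≈ 0.922
SEM = 9.300 × √(1 − 0.922) = 9.300 × √0.078 ≈ 9.300 × 0.279 ≈ 2.590
SE_diff = SEM × √2 ≈ 2.590 × 1.414 ≈ 3.663
Minimum reliable difference = 1.645 × SE_diff ≈ 1.645 × 3.663 ≈ 6.026

6.03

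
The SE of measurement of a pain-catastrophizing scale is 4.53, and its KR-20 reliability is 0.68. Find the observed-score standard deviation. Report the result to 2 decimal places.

SD = SEM / √(1 − r) = 4.53 / √0.32000 ≈ 4.53 / 0.56569 ≈ 8.00798

8.01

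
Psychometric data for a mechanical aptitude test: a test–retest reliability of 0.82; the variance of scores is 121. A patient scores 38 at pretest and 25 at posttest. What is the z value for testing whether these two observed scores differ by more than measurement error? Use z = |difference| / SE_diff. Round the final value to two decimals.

1.97

SD = √121 = 11.000
SEM = 11.000*√(1 − 0.820) ≈ 4.667
SE_diff = √2 * SEM ≈ 6.600
z = |38 − 25| / 6.600 = 13 / 6.600 ≈ 1.970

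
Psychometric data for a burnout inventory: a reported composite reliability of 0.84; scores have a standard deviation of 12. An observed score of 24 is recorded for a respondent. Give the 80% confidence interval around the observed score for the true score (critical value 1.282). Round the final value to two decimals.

[17.85, 30.15]

SEM = 12.0000 * √(1 − 0.8400) = 12.0000 * √0.1600 ≃ 12.0000 * 0.4000 ≃ 4.8000
Half-width = 1.282*4.8000 ≃ 6.1536
80% CI: 24 ± 6.1536 = [17.8464, 30.1536]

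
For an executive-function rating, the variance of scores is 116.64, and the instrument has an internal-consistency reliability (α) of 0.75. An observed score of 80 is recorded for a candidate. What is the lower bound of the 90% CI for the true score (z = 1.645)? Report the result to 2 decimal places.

σ = 116.64^(1/2) = 10.80000
SEM = 10.80000 * √(1 − 0.75000) = 10.80000 * √0.25000 ≈ 10.80000 * 0.50000 ≈ 5.40000
Half-width = 1.645*5.40000 ≈ 8.88300
Lower limit = 80 − 8.88300 ≈ 71.11700

71.12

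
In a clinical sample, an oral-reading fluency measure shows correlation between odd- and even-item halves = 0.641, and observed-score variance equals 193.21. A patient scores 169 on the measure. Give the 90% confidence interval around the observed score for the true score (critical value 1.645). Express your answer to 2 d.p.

[158.31, 179.69]

σ = 193.21^(1/2) = 13.9000
Spearman-Brown: r = 2(0.641) / (1 + 0.641) = 1.2820 / 1.6410 ≈ 0.7812
SEM = 13.9000 × √(1 − 0.7812) = 13.9000 × √0.2188 ≈ 13.9000 × 0.4677 ≈ 6.5014
Margin = 1.645 × 6.5014 ≈ 10.6948
90% CI: 169 ± 10.6948 = [158.3052, 179.6948]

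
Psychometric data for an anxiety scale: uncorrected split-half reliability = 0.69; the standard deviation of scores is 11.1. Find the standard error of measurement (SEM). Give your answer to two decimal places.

4.75

r_full = 2·0.69 / (1 + 0.69) ≈ 0.81657
The standard error of measurement is 11.10000·√(1 − 0.81657) ≈ 11.10000·0.42829 ≈ 4.75401.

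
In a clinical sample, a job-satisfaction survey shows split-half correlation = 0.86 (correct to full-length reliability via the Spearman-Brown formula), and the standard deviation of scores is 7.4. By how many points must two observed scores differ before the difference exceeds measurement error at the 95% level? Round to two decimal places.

5.63

Spearman-Brown: r = 2(0.86) / (1 + 0.86) = 1.7200 / 1.8600 ≈ 0.9247
SEM = 7.4000 · √(1 − 0.9247) = 7.4000 · √0.0753 ≈ 7.4000 · 0.2744 ≈ 2.0302
Standard error of the difference = 2.0302·√2 ≈ 2.8711
Smallest detectable difference = 1.96·2.8711 ≈ 5.6274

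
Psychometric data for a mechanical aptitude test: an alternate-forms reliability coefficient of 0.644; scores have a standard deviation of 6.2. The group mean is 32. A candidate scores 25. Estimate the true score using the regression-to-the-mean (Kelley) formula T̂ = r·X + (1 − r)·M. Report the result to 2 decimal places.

27.49

Estimated true score = 0.6440×25 + (1 − 0.6440)×32 ≈ 27.4920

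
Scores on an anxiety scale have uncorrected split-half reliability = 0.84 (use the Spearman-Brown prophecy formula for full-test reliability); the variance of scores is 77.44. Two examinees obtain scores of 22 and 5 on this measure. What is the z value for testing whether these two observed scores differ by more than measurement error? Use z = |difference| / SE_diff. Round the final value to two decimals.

SD = √77.44 ≃ 8.80000
Spearman-Brown: r = 2(0.84) / (1 + 0.84) = 1.68000 / 1.84000 ≃ 0.91304
The standard error of measurement is 8.80000*√(1 − 0.91304) ≃ 8.80000*0.29488 ≃ 2.59498.
Standard error of the difference = 2.59498·√2 ≃ 3.66985
z = |22 − 5| / 3.66985 = 17 / 3.66985 ≃ 4.63234

4.63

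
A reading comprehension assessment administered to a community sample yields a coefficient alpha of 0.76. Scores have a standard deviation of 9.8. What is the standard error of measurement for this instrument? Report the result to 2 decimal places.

4.80

SEM = 9.8000·√(1 − 0.7600) ≈ 4.8010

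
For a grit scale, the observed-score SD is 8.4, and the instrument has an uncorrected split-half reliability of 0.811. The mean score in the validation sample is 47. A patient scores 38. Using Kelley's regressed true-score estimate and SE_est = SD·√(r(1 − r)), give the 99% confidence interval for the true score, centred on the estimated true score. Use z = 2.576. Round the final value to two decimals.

r_full = 2·0.811 / (1 + 0.811) ≈ 0.8956
T̂ = r·X + (1 − r)·M = 0.8956×38 + 0.1044×47 ≈ 34.0342 + 4.9050 ≈ 38.9393
SE_est = SD × √(r(1 − r)) = 8.4000 × √0.0935 ≈ 8.4000 × 0.3057 ≈ 2.5681
99% CI: 38.9393 ± 6.6155 ≈ (32.3238, 45.5548)

[32.32, 45.55]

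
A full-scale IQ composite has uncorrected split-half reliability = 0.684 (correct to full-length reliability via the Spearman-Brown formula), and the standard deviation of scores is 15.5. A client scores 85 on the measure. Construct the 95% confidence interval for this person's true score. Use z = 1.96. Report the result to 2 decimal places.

[71.84, 98.16]

Spearman-Brown: r = 2(0.684) / (1 + 0.684) = 1.3680 / 1.6840 ≈ 0.8124
SEM = 15.5000·√(1 − 0.8124) ≈ 6.7144
Half-width = 1.96·6.7144 ≈ 13.1601
Interval: (71.8399, 98.1601)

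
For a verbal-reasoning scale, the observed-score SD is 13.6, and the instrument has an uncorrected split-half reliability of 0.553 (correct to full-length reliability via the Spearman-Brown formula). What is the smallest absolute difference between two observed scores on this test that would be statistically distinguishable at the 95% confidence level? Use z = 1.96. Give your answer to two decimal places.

20.22

Full-length reliability (Spearman-Brown) = 2(0.553)/(1+0.553) ≈ 0.7122
SEM = 13.6000 × √(1 − 0.7122) = 13.6000 × √0.2878 ≈ 13.6000 × 0.5365 ≈ 7.2964
SE_diff = SEM × √2 ≈ 7.2964 × 1.4142 ≈ 10.3186
Smallest detectable difference = 1.96×10.3186 ≈ 20.2245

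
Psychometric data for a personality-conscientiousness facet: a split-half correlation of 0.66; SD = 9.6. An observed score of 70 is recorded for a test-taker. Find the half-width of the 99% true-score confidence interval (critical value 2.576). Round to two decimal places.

Full-length reliability (Spearman-Brown) = 2(0.66)/(1+0.66) ≃ 0.795
The standard error of measurement is 9.600*√(1 − 0.795) ≃ 9.600*0.453 ≃ 4.345.
2.576 * SEM ≃ 11.192

11.19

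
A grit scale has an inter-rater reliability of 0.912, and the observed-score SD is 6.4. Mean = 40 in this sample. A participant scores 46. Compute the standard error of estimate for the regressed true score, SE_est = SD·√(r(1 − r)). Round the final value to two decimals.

1.81

SE_est = 6.400·√[r(1 − r)] ≈ 1.813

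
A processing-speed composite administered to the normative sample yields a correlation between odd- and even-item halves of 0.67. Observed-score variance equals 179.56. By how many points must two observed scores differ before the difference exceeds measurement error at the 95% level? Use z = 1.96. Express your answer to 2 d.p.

SD = √179.56 = 13.400
Spearman-Brown: r = 2(0.67) / (1 + 0.67) = 1.340 / 1.670 ≈ 0.802
SEM = 13.400·√(1 − 0.802) ≈ 5.957
SE_diff = SEM · √2 ≈ 5.957 · 1.414 ≈ 8.424
Minimum reliable difference = 1.96 · SE_diff ≈ 1.96 · 8.424 ≈ 16.511

16.51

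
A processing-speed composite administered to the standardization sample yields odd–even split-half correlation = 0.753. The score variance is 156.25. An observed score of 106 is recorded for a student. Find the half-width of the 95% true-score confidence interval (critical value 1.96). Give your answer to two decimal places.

SD = √156.25 ≈ 12.5000
Full-length reliability (Spearman-Brown) = 2(0.753)/(1+0.753) ≈ 0.8591
SEM = 12.5000*√(1 − 0.8591) ≈ 4.6921
Margin = 1.96 * 4.6921 ≈ 9.1965

9.20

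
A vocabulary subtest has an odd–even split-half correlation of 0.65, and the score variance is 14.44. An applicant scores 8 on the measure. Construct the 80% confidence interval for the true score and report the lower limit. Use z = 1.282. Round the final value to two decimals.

SD = √14.44 ≈ 3.80000
r_full = 2·0.65 / (1 + 0.65) ≈ 0.78788
SEM = 3.80000 · √(1 − 0.78788) = 3.80000 · √0.21212 ≈ 3.80000 · 0.46057 ≈ 1.75015
Half-width = 1.282·1.75015 ≈ 2.24369
Lower bound: 8 − 2.24369 = 5.75631

5.76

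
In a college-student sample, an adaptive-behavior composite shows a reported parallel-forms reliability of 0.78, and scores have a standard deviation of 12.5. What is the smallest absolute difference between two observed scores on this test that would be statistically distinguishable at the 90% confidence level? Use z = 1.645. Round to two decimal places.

The standard error of measurement is 12.500*√(1 − 0.780) ≈ 12.500*0.469 ≈ 5.863.
SE_diff = SEM * √2 ≈ 5.863 * 1.414 ≈ 8.292
Smallest detectable difference = 1.645*8.292 ≈ 13.640

13.64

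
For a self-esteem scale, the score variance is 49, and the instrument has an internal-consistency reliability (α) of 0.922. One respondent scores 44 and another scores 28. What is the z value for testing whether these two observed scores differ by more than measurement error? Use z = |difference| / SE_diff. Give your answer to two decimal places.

5.79

SD = √49 ≈ 7.000
SEM = 7.000 * √(1 − 0.922) = 7.000 * √0.078 ≈ 7.000 * 0.279 ≈ 1.955
Standard error of the difference = 1.955·√2 ≈ 2.765
z = |44 − 28| / 2.765 = 16 / 2.765 ≈ 5.787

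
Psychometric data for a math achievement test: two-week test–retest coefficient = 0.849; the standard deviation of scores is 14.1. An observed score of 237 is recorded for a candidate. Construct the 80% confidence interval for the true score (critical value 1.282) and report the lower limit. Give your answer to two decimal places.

The standard error of measurement is 14.1000·√(1 − 0.8490) ≃ 14.1000·0.3886 ≃ 5.4791.
1.282 · SEM ≃ 7.0242
Lower bound: 237 − 7.0242 = 229.9758

229.98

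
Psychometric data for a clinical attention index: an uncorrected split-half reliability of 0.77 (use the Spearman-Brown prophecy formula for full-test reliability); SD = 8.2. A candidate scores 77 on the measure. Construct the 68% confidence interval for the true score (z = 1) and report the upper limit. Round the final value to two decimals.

79.96

Spearman-Brown: r = 2(0.77) / (1 + 0.77) = 1.5400 / 1.7700 ≈ 0.8701
The standard error of measurement is 8.2000·√(1 − 0.8701) ≈ 8.2000·0.3605 ≈ 2.9559.
Half-width = 1·2.9559 ≈ 2.9559
Upper limit = 77 + 2.9559 ≈ 79.9559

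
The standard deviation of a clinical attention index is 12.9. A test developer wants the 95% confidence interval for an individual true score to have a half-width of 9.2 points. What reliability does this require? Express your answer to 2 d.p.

Required SEM = 9.2 / 1.96 ≈ 4.6939
r = 1 − (4.6939/12.9)² ≈ 1 − 0.1324 ≈ 0.8676

0.87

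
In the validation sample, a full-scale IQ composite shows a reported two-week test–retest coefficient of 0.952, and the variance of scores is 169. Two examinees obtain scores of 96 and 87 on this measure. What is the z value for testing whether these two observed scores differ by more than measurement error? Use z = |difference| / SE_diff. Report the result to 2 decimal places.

σ = 169^(1/2) = 13.0000
SEM = 13.0000 × √(1 − 0.9520) = 13.0000 × √0.0480 ≈ 13.0000 × 0.2191 ≈ 2.8482
SE_diff = √2 × SEM ≈ 4.0279
z = 9 / 4.0279 ≈ 2.2344

2.23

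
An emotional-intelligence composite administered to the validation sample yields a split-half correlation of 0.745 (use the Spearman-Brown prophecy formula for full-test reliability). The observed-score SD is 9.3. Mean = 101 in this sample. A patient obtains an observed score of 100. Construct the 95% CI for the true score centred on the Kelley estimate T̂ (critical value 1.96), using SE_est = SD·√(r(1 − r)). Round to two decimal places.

Spearman-Brown: r = 2(0.745) / (1 + 0.745) = 1.49000 / 1.74500 ≈ 0.85387
Estimated true score = 0.85387·100 + (1 − 0.85387)·101 ≈ 100.14613
SE_est = SD · √(r(1 − r)) = 9.30000 · √0.12478 ≈ 9.30000 · 0.35324 ≈ 3.28512
CI = 100.14613 ± 1.96 · 3.28512 → [93.70730, 106.58496]

[93.71, 106.58]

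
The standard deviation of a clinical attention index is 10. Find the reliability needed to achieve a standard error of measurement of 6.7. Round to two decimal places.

r = 1 − (6.70000/10)² ≃ 1 − 0.44890 ≃ 0.55110

0.55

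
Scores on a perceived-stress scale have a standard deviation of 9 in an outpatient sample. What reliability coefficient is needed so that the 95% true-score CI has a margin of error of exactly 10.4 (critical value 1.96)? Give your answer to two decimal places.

Required SEM = 10.4 / 1.96 ≈ 5.3061
r = 1 − (5.3061/9)² ≈ 1 − 0.3476 ≈ 0.6524

0.65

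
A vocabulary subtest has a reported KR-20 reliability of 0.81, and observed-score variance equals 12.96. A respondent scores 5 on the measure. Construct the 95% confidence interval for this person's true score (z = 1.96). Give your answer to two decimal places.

SD = √12.96 = 3.60000
SEM = 3.60000*√(1 − 0.81000) ≈ 1.56920
Margin = 1.96 * 1.56920 ≈ 3.07564
CI = 5 ± 3.07564 → [1.92436, 8.07564]

[1.92, 8.08]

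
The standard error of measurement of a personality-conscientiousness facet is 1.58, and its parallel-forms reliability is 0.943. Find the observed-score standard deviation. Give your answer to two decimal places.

6.62

σ = SEM·(1 − r)^(−1/2) ≈ 1.58*4.18854 ≈ 6.61789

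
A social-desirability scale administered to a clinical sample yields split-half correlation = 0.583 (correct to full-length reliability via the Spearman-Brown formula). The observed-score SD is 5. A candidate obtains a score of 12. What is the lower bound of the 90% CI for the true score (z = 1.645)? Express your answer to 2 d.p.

Spearman-Brown: r = 2(0.583) / (1 + 0.583) = 1.1660 / 1.5830 ≈ 0.7366
SEM = 5.0000 * √(1 − 0.7366) = 5.0000 * √0.2634 ≈ 5.0000 * 0.5132 ≈ 2.5662
Margin = 1.645 * 2.5662 ≈ 4.2215
Lower limit = 12 − 4.2215 ≈ 7.7785

7.78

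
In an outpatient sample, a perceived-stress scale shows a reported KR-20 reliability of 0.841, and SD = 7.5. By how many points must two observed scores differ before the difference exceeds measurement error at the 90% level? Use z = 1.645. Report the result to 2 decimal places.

SEM = 7.5000×√(1 − 0.8410) ≃ 2.9906
SE_diff = SEM × √2 ≃ 2.9906 × 1.4142 ≃ 4.2294
Smallest detectable difference = 1.645×4.2294 ≃ 6.9573

6.96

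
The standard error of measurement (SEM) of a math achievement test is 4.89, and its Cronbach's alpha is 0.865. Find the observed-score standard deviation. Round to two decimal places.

SD = SEM / √(1 − r) = 4.89 / √0.1350 ≃ 4.89 / 0.3674 ≃ 13.3089

13.31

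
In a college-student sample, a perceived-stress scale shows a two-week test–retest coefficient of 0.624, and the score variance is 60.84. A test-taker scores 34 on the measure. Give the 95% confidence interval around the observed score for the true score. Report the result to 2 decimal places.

σ = 60.84^(1/2) = 7.800
SEM = 7.800 · √(1 − 0.624) = 7.800 · √0.376 ≈ 7.800 · 0.613 ≈ 4.783
1.96 · SEM ≈ 9.374
95% CI: 34 ± 9.374 = [24.626, 43.374]

[24.63, 43.37]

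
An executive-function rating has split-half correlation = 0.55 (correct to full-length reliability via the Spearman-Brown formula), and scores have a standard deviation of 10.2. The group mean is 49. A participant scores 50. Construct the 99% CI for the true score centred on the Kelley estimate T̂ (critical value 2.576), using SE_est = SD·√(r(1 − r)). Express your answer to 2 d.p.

[37.78, 61.64]

r_full = 2·0.55 / (1 + 0.55) ≈ 0.710
Estimated true score = 0.710×50 + (1 − 0.710)×49 ≈ 49.710
SE_est = 10.200·√[r(1 − r)] ≈ 4.630
99% CI: 49.710 ± 11.927 ≈ (37.783, 61.636)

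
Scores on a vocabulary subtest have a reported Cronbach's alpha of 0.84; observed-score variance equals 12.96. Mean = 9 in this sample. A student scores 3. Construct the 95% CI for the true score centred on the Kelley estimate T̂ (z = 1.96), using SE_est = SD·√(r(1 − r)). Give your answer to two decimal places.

[1.37, 6.55]

σ = 12.96^(1/2) = 3.600
T̂ = r·X + (1 − r)·M = 0.840*3 + 0.160*9 = 2.520 + 1.440 ≈ 3.960
SE_est = SD * √(r(1 − r)) = 3.600 * √0.134 ≈ 3.600 * 0.367 ≈ 1.320
95% CI: 3.960 ± 2.587 ≈ (1.373, 6.547)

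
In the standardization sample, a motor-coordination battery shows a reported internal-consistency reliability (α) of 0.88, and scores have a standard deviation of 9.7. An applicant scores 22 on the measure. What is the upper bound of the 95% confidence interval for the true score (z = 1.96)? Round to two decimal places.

SEM = 9.700 × √(1 − 0.880) = 9.700 × √0.120 ≈ 9.700 × 0.346 ≈ 3.360
Half-width = 1.96×3.360 ≈ 6.586
Upper limit = 22 + 6.586 ≈ 28.586

28.59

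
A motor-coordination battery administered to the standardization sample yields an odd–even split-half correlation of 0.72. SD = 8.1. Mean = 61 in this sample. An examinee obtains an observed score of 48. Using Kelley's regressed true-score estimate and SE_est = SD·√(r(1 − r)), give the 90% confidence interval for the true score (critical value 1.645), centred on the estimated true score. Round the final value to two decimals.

[45.20, 55.04]

Spearman-Brown: r = 2(0.72) / (1 + 0.72) = 1.4400 / 1.7200 ≈ 0.8372
T̂ = r·X + (1 − r)·M = 0.8372*48 + 0.1628*61 ≈ 40.1860 + 9.9302 ≈ 50.1163
SE_est = 8.1000·√[r(1 − r)] ≈ 2.9903
CI = 50.1163 ± 1.645 * 2.9903 → [45.1972, 55.0353]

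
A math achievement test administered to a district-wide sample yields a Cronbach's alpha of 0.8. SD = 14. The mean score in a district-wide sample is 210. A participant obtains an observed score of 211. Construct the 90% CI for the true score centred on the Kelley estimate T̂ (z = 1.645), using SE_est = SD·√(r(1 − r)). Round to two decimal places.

[201.59, 220.01]

T̂ = r·X + (1 − r)·M = 0.800*211 + 0.200*210 = 168.800 + 42.000 ≈ 210.800
SE_est = SD * √(r(1 − r)) = 14.000 * √0.160 ≈ 14.000 * 0.400 ≈ 5.600
90% CI: 210.800 ± 9.212 ≈ (201.588, 220.012)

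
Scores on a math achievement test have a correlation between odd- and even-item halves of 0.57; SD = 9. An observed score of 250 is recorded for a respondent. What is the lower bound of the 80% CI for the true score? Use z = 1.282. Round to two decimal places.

Spearman-Brown: r = 2(0.57) / (1 + 0.57) = 1.140 / 1.570 ≈ 0.726
SEM = 9.000 * √(1 − 0.726) = 9.000 * √0.274 ≈ 9.000 * 0.523 ≈ 4.710
1.282 * SEM ≈ 6.038
Lower limit = 250 − 6.038 ≈ 243.962

243.96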